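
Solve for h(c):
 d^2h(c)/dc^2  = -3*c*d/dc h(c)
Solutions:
 h(c) = C1 + C2*erf(sqrt(6)*c/2)


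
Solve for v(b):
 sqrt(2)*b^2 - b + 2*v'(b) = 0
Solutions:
 v(b) = C1 - sqrt(2)*b^3/6 + b^2/4


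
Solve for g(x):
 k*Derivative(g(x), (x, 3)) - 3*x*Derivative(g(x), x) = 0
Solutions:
 g(x) = C1 + Integral(C2*airyai(3^(1/3)*x*(1/k)^(1/3)) + C3*airybi(3^(1/3)*x*(1/k)^(1/3)), x)


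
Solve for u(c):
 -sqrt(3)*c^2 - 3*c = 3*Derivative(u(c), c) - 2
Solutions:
 u(c) = C1 - sqrt(3)*c^3/9 - c^2/2 + 2*c/3


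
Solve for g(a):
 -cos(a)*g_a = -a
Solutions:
 g(a) = C1 + Integral(a/cos(a), a)


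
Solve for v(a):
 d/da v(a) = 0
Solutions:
 v(a) = C1


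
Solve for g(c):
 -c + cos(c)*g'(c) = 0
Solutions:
 g(c) = C1 + Integral(c/cos(c), c)


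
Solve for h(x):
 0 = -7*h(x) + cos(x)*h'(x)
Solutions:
 h(x) = C1*sqrt(sin(x) + 1)*(sin(x)^3 + 3*sin(x)^2 + 3*sin(x) + 1)/(sqrt(sin(x) - 1)*(sin(x)^3 - 3*sin(x)^2 + 3*sin(x) - 1))


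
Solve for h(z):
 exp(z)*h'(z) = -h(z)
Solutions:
 h(z) = C1*exp(exp(-z))


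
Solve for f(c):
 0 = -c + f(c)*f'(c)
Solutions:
 f(c) = -sqrt(C1 + c^2)
 f(c) = sqrt(C1 + c^2)


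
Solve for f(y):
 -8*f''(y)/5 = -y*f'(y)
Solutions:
 f(y) = C1 + C2*erfi(sqrt(5)*y/4)


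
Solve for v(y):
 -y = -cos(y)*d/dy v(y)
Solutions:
 v(y) = C1 + Integral(y/cos(y), y)


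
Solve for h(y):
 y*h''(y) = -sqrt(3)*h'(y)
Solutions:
 h(y) = C1 + C2*y^(1 - sqrt(3))


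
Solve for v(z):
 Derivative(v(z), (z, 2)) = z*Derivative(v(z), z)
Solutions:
 v(z) = C1 + C2*erfi(sqrt(2)*z/2)


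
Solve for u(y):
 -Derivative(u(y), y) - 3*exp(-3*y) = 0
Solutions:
 u(y) = C1 + exp(-3*y)


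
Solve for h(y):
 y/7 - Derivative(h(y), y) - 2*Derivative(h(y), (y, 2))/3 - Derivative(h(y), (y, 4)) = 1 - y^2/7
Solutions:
 h(y) = C1 + C2*exp(2^(1/3)*y*(-4/(27 + sqrt(761))^(1/3) + 2^(1/3)*(27 + sqrt(761))^(1/3))/12)*sin(2^(1/3)*sqrt(3)*y*(4/(27 + sqrt(761))^(1/3) + 2^(1/3)*(27 + sqrt(761))^(1/3))/12) + C3*exp(2^(1/3)*y*(-4/(27 + sqrt(761))^(1/3) + 2^(1/3)*(27 + sqrt(761))^(1/3))/12)*cos(2^(1/3)*sqrt(3)*y*(4/(27 + sqrt(761))^(1/3) + 2^(1/3)*(27 + sqrt(761))^(1/3))/12) + C4*exp(-2^(1/3)*y*(-4/(27 + sqrt(761))^(1/3) + 2^(1/3)*(27 + sqrt(761))^(1/3))/6) + y^3/21 - y^2/42 - 61*y/63


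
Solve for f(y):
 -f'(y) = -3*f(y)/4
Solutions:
 f(y) = C1*exp(3*y/4)


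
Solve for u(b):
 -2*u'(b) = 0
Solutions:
 u(b) = C1


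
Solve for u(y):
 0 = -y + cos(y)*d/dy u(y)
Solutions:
 u(y) = C1 + Integral(y/cos(y), y)


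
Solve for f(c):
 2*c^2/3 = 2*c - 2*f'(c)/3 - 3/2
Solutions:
 f(c) = C1 - c^3/3 + 3*c^2/2 - 9*c/4


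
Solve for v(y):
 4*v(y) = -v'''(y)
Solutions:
 v(y) = C3*exp(-2^(2/3)*y) + (C1*sin(2^(2/3)*sqrt(3)*y/2) + C2*cos(2^(2/3)*sqrt(3)*y/2))*exp(2^(2/3)*y/2)


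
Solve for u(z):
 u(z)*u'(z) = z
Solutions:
 u(z) = -sqrt(C1 + z^2)
 u(z) = sqrt(C1 + z^2)


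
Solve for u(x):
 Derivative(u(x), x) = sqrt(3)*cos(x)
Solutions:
 u(x) = C1 + sqrt(3)*sin(x)


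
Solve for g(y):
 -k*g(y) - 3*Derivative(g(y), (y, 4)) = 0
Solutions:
 g(y) = C1*exp(-3^(3/4)*y*(-k)^(1/4)/3) + C2*exp(3^(3/4)*y*(-k)^(1/4)/3) + C3*exp(-3^(3/4)*I*y*(-k)^(1/4)/3) + C4*exp(3^(3/4)*I*y*(-k)^(1/4)/3)


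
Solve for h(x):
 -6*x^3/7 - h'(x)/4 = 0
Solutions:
 h(x) = C1 - 6*x^4/7


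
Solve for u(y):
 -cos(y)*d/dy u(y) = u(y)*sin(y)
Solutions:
 u(y) = C1*cos(y)


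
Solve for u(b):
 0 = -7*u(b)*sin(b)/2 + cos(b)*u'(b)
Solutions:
 u(b) = C1/cos(b)^(7/2)


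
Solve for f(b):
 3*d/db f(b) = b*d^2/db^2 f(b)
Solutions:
 f(b) = C1 + C2*b^4


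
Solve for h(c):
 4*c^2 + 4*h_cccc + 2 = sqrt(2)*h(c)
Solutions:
 h(c) = C1*exp(-2^(5/8)*c/2) + C2*exp(2^(5/8)*c/2) + C3*sin(2^(5/8)*c/2) + C4*cos(2^(5/8)*c/2) + 2*sqrt(2)*c^2 + sqrt(2)


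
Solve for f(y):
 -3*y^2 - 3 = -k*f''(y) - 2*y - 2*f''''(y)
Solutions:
 f(y) = C1 + C2*y + C3*exp(-sqrt(2)*y*sqrt(-k)/2) + C4*exp(sqrt(2)*y*sqrt(-k)/2) + y^4/(4*k) - y^3/(3*k) + y^2*(3/2 - 6/k)/k


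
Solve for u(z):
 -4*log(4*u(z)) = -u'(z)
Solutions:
 -Integral(1/(log(_y) + 2*log(2)), (_y, u(z)))/4 = C1 - z


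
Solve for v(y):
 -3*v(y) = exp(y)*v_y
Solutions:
 v(y) = C1*exp(3*exp(-y))


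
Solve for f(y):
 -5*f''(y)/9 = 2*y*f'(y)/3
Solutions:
 f(y) = C1 + C2*erf(sqrt(15)*y/5)


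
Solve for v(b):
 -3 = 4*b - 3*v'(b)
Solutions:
 v(b) = C1 + 2*b^2/3 + b


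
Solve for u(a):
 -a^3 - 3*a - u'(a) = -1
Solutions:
 u(a) = C1 - a^4/4 - 3*a^2/2 + a


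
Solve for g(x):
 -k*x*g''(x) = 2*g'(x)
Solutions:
 g(x) = C1 + x^(((re(k) - 2)*re(k) + im(k)^2)/(re(k)^2 + im(k)^2))*(C2*sin(2*log(x)*Abs(im(k))/(re(k)^2 + im(k)^2)) + C3*cos(2*log(x)*im(k)/(re(k)^2 + im(k)^2)))


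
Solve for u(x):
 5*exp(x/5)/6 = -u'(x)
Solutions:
 u(x) = C1 - 25*exp(x/5)/6


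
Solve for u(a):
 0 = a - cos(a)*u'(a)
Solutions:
 u(a) = C1 + Integral(a/cos(a), a)


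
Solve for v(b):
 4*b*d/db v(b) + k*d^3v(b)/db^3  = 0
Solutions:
 v(b) = C1 + Integral(C2*airyai(2^(2/3)*b*(-1/k)^(1/3)) + C3*airybi(2^(2/3)*b*(-1/k)^(1/3)), b)


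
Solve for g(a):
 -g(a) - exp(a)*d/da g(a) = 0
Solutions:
 g(a) = C1*exp(exp(-a))


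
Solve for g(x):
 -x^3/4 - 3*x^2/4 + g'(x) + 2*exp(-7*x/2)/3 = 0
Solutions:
 g(x) = C1 + x^4/16 + x^3/4 + 4*exp(-7*x/2)/21


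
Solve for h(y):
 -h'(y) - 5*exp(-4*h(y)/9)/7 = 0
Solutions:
 h(y) = 9*log(-I*(C1 - 20*y/63)^(1/4))
 h(y) = 9*log(I*(C1 - 20*y/63)^(1/4))
 h(y) = 9*log(-(C1 - 20*y/63)^(1/4))
 h(y) = 9*log(C1 - 20*y/63)/4


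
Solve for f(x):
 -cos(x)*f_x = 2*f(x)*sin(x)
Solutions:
 f(x) = C1*cos(x)^2


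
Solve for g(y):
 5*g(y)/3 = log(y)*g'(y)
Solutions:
 g(y) = C1*exp(5*li(y)/3)


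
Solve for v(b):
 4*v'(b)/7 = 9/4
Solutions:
 v(b) = C1 + 63*b/16


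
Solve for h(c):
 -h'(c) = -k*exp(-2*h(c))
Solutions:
 h(c) = log(-sqrt(C1 + 2*c*k))
 h(c) = log(C1 + 2*c*k)/2


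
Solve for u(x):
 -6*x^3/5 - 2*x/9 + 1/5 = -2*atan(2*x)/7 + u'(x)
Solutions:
 u(x) = C1 - 3*x^4/10 - x^2/9 + 2*x*atan(2*x)/7 + x/5 - log(4*x^2 + 1)/14


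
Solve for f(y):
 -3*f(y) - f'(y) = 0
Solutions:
 f(y) = C1*exp(-3*y)


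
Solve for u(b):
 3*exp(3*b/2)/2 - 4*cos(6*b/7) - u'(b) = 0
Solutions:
 u(b) = C1 + exp(3*b/2) - 14*sin(6*b/7)/3


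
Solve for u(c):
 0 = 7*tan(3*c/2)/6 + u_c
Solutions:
 u(c) = C1 + 7*log(cos(3*c/2))/9


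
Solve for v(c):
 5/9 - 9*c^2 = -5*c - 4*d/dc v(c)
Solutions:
 v(c) = C1 + 3*c^3/4 - 5*c^2/8 - 5*c/36


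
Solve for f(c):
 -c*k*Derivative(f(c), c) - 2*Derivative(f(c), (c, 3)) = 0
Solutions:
 f(c) = C1 + Integral(C2*airyai(2^(2/3)*c*(-k)^(1/3)/2) + C3*airybi(2^(2/3)*c*(-k)^(1/3)/2), c)


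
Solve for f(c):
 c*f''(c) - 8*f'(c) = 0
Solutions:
 f(c) = C1 + C2*c^9


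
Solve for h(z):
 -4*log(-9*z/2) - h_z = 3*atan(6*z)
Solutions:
 h(z) = C1 - 4*z*log(-z) - 3*z*atan(6*z) - 8*z*log(3) + 4*z*log(2) + 4*z + log(36*z^2 + 1)/4


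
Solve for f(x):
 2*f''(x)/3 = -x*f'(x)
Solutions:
 f(x) = C1 + C2*erf(sqrt(3)*x/2)


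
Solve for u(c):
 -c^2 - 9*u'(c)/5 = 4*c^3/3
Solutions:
 u(c) = C1 - 5*c^4/27 - 5*c^3/27


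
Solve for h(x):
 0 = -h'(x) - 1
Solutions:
 h(x) = C1 - x


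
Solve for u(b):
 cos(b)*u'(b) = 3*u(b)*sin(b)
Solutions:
 u(b) = C1/cos(b)^3


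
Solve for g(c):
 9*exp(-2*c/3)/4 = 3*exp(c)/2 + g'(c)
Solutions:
 g(c) = C1 - 3*exp(c)/2 - 27*exp(-2*c/3)/8


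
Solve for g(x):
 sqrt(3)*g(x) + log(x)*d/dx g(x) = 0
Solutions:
 g(x) = C1*exp(-sqrt(3)*li(x))


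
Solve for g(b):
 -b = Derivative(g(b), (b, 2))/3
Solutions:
 g(b) = C1 + C2*b - b^3/2


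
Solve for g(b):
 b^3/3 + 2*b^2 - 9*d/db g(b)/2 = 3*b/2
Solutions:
 g(b) = C1 + b^4/54 + 4*b^3/27 - b^2/6


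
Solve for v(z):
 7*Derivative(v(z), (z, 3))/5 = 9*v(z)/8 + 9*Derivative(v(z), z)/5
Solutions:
 v(z) = C1*exp(-z*(8*3^(2/3)*98^(1/3)/(sqrt(5649) + 105)^(1/3) + 84^(1/3)*(sqrt(5649) + 105)^(1/3))/56)*sin(3^(1/6)*z*(-28^(1/3)*3^(2/3)*(sqrt(5649) + 105)^(1/3) + 24*98^(1/3)/(sqrt(5649) + 105)^(1/3))/56) + C2*exp(-z*(8*3^(2/3)*98^(1/3)/(sqrt(5649) + 105)^(1/3) + 84^(1/3)*(sqrt(5649) + 105)^(1/3))/56)*cos(3^(1/6)*z*(-28^(1/3)*3^(2/3)*(sqrt(5649) + 105)^(1/3) + 24*98^(1/3)/(sqrt(5649) + 105)^(1/3))/56) + C3*exp(z*(8*3^(2/3)*98^(1/3)/(sqrt(5649) + 105)^(1/3) + 84^(1/3)*(sqrt(5649) + 105)^(1/3))/28)


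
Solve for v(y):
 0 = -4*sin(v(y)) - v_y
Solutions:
 v(y) = -acos((-C1 - exp(8*y))/(C1 - exp(8*y))) + 2*pi
 v(y) = acos((-C1 - exp(8*y))/(C1 - exp(8*y)))


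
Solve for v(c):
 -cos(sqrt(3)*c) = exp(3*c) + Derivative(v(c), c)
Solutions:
 v(c) = C1 - exp(3*c)/3 - sqrt(3)*sin(sqrt(3)*c)/3


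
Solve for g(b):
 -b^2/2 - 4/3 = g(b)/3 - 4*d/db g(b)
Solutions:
 g(b) = C1*exp(b/12) - 3*b^2/2 - 36*b - 436


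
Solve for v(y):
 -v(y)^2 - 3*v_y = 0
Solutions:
 v(y) = 3/(C1 + y)


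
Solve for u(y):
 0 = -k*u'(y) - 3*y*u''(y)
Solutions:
 u(y) = C1 + y^(1 - re(k)/3)*(C2*sin(log(y)*Abs(im(k))/3) + C3*cos(log(y)*im(k)/3))


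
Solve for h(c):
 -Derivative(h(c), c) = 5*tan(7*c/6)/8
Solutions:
 h(c) = C1 + 15*log(cos(7*c/6))/28


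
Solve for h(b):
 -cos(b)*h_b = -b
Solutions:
 h(b) = C1 + Integral(b/cos(b), b)


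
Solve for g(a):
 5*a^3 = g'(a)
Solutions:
 g(a) = C1 + 5*a^4/4


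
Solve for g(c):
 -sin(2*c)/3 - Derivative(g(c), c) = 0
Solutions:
 g(c) = C1 + cos(2*c)/6


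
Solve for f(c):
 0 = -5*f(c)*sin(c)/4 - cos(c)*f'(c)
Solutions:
 f(c) = C1*cos(c)^(5/4)


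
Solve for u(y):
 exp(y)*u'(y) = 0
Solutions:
 u(y) = C1


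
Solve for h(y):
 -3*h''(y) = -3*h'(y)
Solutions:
 h(y) = C1 + C2*exp(y)


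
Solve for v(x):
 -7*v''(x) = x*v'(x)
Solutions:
 v(x) = C1 + C2*erf(sqrt(14)*x/14)


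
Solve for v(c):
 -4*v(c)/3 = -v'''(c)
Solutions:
 v(c) = C3*exp(6^(2/3)*c/3) + (C1*sin(2^(2/3)*3^(1/6)*c/2) + C2*cos(2^(2/3)*3^(1/6)*c/2))*exp(-6^(2/3)*c/6)


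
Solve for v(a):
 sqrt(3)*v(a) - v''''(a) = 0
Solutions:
 v(a) = C1*exp(-3^(1/8)*a) + C2*exp(3^(1/8)*a) + C3*sin(3^(1/8)*a) + C4*cos(3^(1/8)*a)


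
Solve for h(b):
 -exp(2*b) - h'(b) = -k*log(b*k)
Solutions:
 h(b) = C1 + b*k*log(b*k) - b*k - exp(2*b)/2


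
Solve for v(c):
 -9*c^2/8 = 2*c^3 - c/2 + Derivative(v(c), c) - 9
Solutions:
 v(c) = C1 - c^4/2 - 3*c^3/8 + c^2/4 + 9*c


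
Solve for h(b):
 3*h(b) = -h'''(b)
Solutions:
 h(b) = C3*exp(-3^(1/3)*b) + (C1*sin(3^(5/6)*b/2) + C2*cos(3^(5/6)*b/2))*exp(3^(1/3)*b/2)


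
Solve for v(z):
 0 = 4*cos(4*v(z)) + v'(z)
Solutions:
 v(z) = -asin((C1 + exp(32*z))/(C1 - exp(32*z)))/4 + pi/4
 v(z) = asin((C1 + exp(32*z))/(C1 - exp(32*z)))/4


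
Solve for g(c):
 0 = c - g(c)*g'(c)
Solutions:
 g(c) = -sqrt(C1 + c^2)
 g(c) = sqrt(C1 + c^2)


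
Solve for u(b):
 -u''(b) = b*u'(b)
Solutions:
 u(b) = C1 + C2*erf(sqrt(2)*b/2)


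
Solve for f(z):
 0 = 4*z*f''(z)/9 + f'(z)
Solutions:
 f(z) = C1 + C2/z^(5/4)


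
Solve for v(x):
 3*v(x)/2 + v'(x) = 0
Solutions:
 v(x) = C1*exp(-3*x/2)


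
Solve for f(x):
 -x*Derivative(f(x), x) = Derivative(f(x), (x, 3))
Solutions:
 f(x) = C1 + Integral(C2*airyai(-x) + C3*airybi(-x), x)


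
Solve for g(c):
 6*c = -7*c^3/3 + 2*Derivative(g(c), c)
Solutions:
 g(c) = C1 + 7*c^4/24 + 3*c^2/2


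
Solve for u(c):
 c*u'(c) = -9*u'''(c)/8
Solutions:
 u(c) = C1 + Integral(C2*airyai(-2*3^(1/3)*c/3) + C3*airybi(-2*3^(1/3)*c/3), c)


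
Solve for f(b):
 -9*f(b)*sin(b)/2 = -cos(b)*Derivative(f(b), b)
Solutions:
 f(b) = C1/cos(b)^(9/2)


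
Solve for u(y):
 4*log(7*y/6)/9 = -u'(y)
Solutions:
 u(y) = C1 - 4*y*log(y)/9 - 4*y*log(7)/9 + 4*y/9 + 4*y*log(6)/9


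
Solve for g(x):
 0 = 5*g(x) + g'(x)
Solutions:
 g(x) = C1*exp(-5*x)


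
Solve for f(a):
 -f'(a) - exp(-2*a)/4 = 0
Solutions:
 f(a) = C1 + exp(-2*a)/8


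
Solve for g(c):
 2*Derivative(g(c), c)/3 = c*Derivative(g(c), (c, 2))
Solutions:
 g(c) = C1 + C2*c^(5/3)


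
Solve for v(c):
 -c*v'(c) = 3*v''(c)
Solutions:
 v(c) = C1 + C2*erf(sqrt(6)*c/6)


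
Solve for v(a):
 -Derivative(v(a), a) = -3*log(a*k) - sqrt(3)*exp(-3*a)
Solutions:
 v(a) = C1 + 3*a*log(a*k) - 3*a - sqrt(3)*exp(-3*a)/3


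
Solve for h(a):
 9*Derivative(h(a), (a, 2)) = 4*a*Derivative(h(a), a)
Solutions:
 h(a) = C1 + C2*erfi(sqrt(2)*a/3)


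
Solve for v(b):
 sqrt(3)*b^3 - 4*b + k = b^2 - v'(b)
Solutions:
 v(b) = C1 - sqrt(3)*b^4/4 + b^3/3 + 2*b^2 - b*k


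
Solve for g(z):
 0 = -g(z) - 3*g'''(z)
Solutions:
 g(z) = C3*exp(-3^(2/3)*z/3) + (C1*sin(3^(1/6)*z/2) + C2*cos(3^(1/6)*z/2))*exp(3^(2/3)*z/6)


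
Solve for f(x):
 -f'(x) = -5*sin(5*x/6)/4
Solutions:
 f(x) = C1 - 3*cos(5*x/6)/2


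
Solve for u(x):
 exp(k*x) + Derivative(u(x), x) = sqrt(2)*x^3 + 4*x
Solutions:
 u(x) = C1 + sqrt(2)*x^4/4 + 2*x^2 - exp(k*x)/k


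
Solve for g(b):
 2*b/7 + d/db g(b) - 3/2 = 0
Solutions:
 g(b) = C1 - b^2/7 + 3*b/2


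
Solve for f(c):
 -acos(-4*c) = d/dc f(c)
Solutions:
 f(c) = C1 - c*acos(-4*c) - sqrt(1 - 16*c^2)/4


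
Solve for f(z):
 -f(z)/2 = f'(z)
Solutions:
 f(z) = C1*exp(-z/2)


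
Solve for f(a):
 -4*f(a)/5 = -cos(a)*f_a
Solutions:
 f(a) = C1*(sin(a) + 1)^(2/5)/(sin(a) - 1)^(2/5)


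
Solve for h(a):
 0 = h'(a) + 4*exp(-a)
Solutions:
 h(a) = C1 + 4*exp(-a)


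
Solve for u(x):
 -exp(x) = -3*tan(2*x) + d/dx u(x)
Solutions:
 u(x) = C1 - exp(x) - 3*log(cos(2*x))/2


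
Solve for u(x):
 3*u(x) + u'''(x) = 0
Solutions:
 u(x) = C3*exp(-3^(1/3)*x) + (C1*sin(3^(5/6)*x/2) + C2*cos(3^(5/6)*x/2))*exp(3^(1/3)*x/2)


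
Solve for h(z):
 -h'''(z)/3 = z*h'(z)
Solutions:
 h(z) = C1 + Integral(C2*airyai(-3^(1/3)*z) + C3*airybi(-3^(1/3)*z), z)


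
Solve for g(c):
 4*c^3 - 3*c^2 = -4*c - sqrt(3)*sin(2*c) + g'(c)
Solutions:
 g(c) = C1 + c^4 - c^3 + 2*c^2 - sqrt(3)*cos(2*c)/2


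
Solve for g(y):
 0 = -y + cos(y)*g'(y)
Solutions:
 g(y) = C1 + Integral(y/cos(y), y)


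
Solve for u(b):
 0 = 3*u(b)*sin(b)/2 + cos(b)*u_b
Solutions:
 u(b) = C1*cos(b)^(3/2)


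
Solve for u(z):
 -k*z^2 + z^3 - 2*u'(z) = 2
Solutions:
 u(z) = C1 - k*z^3/6 + z^4/8 - z


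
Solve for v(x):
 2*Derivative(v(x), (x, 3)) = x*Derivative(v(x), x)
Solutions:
 v(x) = C1 + Integral(C2*airyai(2^(2/3)*x/2) + C3*airybi(2^(2/3)*x/2), x)


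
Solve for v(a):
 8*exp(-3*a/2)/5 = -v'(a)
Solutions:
 v(a) = C1 + 16*exp(-3*a/2)/15


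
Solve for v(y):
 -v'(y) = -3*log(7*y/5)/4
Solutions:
 v(y) = C1 + 3*y*log(y)/4 - 3*y*log(5)/4 - 3*y/4 + 3*y*log(7)/4


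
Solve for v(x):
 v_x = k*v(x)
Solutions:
 v(x) = C1*exp(k*x)


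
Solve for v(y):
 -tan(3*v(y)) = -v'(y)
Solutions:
 v(y) = -asin(C1*exp(3*y))/3 + pi/3
 v(y) = asin(C1*exp(3*y))/3


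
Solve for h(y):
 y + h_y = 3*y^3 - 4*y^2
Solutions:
 h(y) = C1 + 3*y^4/4 - 4*y^3/3 - y^2/2


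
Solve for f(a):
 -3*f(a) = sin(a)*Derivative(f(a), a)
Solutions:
 f(a) = C1*(cos(a) + 1)^(3/2)/(cos(a) - 1)^(3/2)


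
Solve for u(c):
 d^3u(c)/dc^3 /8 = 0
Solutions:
 u(c) = C1 + C2*c + C3*c^2


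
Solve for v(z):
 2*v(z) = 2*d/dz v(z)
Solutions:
 v(z) = C1*exp(z)


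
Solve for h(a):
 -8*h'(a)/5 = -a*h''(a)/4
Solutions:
 h(a) = C1 + C2*a^(37/5)


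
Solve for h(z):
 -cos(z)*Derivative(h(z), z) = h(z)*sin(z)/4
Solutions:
 h(z) = C1*cos(z)^(1/4)


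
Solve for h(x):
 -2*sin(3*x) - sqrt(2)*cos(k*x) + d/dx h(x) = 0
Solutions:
 h(x) = C1 - 2*cos(3*x)/3 + sqrt(2)*sin(k*x)/k


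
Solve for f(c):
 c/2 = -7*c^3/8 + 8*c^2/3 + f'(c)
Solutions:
 f(c) = C1 + 7*c^4/32 - 8*c^3/9 + c^2/4


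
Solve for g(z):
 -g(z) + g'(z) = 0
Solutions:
 g(z) = C1*exp(z)


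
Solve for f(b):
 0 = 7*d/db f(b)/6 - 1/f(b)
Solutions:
 f(b) = -sqrt(C1 + 84*b)/7
 f(b) = sqrt(C1 + 84*b)/7


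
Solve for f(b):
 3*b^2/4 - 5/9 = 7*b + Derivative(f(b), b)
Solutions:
 f(b) = C1 + b^3/4 - 7*b^2/2 - 5*b/9


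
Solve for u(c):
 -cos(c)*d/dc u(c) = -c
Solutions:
 u(c) = C1 + Integral(c/cos(c), c)


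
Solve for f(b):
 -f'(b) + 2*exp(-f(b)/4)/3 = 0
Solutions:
 f(b) = 4*log(C1 + b/6)


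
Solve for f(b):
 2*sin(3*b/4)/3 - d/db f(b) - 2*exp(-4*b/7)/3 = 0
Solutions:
 f(b) = C1 - 8*cos(3*b/4)/9 + 7*exp(-4*b/7)/6


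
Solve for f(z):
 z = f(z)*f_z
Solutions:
 f(z) = -sqrt(C1 + z^2)
 f(z) = sqrt(C1 + z^2)


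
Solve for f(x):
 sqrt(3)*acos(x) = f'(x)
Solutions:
 f(x) = C1 + sqrt(3)*(x*acos(x) - sqrt(1 - x^2))


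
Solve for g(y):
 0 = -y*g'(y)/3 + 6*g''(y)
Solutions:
 g(y) = C1 + C2*erfi(y/6)


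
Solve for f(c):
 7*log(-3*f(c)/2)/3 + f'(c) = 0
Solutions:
 3*Integral(1/(log(-_y) - log(2) + log(3)), (_y, f(c)))/7 = C1 - c


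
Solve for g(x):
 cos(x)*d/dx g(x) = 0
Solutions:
 g(x) = C1


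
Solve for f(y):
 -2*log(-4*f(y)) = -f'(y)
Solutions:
 -Integral(1/(log(-_y) + 2*log(2)), (_y, f(y)))/2 = C1 - y


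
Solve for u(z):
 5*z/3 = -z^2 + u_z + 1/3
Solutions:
 u(z) = C1 + z^3/3 + 5*z^2/6 - z/3


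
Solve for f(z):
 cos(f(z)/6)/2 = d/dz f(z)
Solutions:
 -z/2 - 3*log(sin(f(z)/6) - 1) + 3*log(sin(f(z)/6) + 1) = C1


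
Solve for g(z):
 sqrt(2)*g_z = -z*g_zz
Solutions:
 g(z) = C1 + C2*z^(1 - sqrt(2))


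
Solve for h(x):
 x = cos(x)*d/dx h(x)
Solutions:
 h(x) = C1 + Integral(x/cos(x), x)


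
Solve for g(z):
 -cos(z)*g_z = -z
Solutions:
 g(z) = C1 + Integral(z/cos(z), z)


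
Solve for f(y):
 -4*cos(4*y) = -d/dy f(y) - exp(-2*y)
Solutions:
 f(y) = C1 + sin(4*y) + exp(-2*y)/2


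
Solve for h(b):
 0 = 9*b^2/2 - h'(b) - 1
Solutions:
 h(b) = C1 + 3*b^3/2 - b


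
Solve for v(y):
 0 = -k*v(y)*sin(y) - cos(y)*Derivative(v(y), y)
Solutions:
 v(y) = C1*exp(k*log(cos(y)))


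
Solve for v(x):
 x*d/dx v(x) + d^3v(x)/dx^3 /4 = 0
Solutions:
 v(x) = C1 + Integral(C2*airyai(-2^(2/3)*x) + C3*airybi(-2^(2/3)*x), x)


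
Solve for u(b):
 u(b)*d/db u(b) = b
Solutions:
 u(b) = -sqrt(C1 + b^2)
 u(b) = sqrt(C1 + b^2)


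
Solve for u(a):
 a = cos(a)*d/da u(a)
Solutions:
 u(a) = C1 + Integral(a/cos(a), a)


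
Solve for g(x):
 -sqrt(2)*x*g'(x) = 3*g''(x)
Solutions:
 g(x) = C1 + C2*erf(2^(3/4)*sqrt(3)*x/6)


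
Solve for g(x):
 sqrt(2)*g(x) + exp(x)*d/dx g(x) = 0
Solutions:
 g(x) = C1*exp(sqrt(2)*exp(-x))


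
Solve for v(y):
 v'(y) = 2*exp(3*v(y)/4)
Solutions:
 v(y) = 4*log(-1/(C1 + 6*y))/3 + 8*log(2)/3
 v(y) = 4*log((-1/(C1 + 2*y))^(1/3)*(-6^(2/3) - 3*2^(2/3)*3^(1/6)*I)/6)
 v(y) = 4*log((-1/(C1 + 2*y))^(1/3)*(-6^(2/3) + 3*2^(2/3)*3^(1/6)*I)/6)


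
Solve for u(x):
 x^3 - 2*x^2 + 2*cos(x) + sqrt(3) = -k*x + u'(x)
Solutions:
 u(x) = C1 + k*x^2/2 + x^4/4 - 2*x^3/3 + sqrt(3)*x + 2*sin(x)


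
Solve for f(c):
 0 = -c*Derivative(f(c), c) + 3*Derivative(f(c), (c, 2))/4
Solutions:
 f(c) = C1 + C2*erfi(sqrt(6)*c/3)


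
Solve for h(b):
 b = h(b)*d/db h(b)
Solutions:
 h(b) = -sqrt(C1 + b^2)
 h(b) = sqrt(C1 + b^2)


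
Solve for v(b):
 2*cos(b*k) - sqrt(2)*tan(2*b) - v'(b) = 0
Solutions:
 v(b) = C1 + 2*Piecewise((sin(b*k)/k, Ne(k, 0)), (b, True)) + sqrt(2)*log(cos(2*b))/2


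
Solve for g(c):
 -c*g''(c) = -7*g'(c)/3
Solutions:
 g(c) = C1 + C2*c^(10/3)


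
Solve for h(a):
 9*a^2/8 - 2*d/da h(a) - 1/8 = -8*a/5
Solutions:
 h(a) = C1 + 3*a^3/16 + 2*a^2/5 - a/16


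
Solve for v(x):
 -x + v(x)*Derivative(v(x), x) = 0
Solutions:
 v(x) = -sqrt(C1 + x^2)
 v(x) = sqrt(C1 + x^2)


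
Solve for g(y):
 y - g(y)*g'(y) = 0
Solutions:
 g(y) = -sqrt(C1 + y^2)
 g(y) = sqrt(C1 + y^2)


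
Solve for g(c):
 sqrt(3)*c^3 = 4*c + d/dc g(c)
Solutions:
 g(c) = C1 + sqrt(3)*c^4/4 - 2*c^2


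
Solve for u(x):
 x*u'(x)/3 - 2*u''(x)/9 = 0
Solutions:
 u(x) = C1 + C2*erfi(sqrt(3)*x/2)


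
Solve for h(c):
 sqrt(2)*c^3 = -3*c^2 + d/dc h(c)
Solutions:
 h(c) = C1 + sqrt(2)*c^4/4 + c^3


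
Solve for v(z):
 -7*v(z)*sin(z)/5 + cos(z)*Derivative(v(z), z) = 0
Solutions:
 v(z) = C1/cos(z)^(7/5)


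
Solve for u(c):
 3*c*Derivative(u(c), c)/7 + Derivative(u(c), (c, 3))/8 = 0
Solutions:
 u(c) = C1 + Integral(C2*airyai(-2*3^(1/3)*7^(2/3)*c/7) + C3*airybi(-2*3^(1/3)*7^(2/3)*c/7), c)


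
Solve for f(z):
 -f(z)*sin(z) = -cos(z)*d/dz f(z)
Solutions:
 f(z) = C1/cos(z)


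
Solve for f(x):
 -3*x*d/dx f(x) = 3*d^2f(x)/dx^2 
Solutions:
 f(x) = C1 + C2*erf(sqrt(2)*x/2)


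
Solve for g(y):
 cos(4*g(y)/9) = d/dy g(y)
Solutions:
 -y - 9*log(sin(4*g(y)/9) - 1)/8 + 9*log(sin(4*g(y)/9) + 1)/8 = C1


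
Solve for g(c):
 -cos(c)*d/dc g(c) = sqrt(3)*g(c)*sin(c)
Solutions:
 g(c) = C1*cos(c)^(sqrt(3))


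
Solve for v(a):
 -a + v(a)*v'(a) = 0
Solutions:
 v(a) = -sqrt(C1 + a^2)
 v(a) = sqrt(C1 + a^2)


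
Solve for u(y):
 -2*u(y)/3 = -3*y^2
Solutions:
 u(y) = 9*y^2/2


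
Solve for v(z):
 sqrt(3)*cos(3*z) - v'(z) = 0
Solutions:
 v(z) = C1 + sqrt(3)*sin(3*z)/3


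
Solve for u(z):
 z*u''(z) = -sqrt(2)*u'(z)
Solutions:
 u(z) = C1 + C2*z^(1 - sqrt(2))


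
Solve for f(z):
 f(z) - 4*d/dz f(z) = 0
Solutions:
 f(z) = C1*exp(z/4)


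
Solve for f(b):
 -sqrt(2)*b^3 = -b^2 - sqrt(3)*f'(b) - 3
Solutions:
 f(b) = C1 + sqrt(6)*b^4/12 - sqrt(3)*b^3/9 - sqrt(3)*b


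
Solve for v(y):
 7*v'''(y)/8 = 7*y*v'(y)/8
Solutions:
 v(y) = C1 + Integral(C2*airyai(y) + C3*airybi(y), y)


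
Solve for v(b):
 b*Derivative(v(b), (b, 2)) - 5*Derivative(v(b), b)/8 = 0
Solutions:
 v(b) = C1 + C2*b^(13/8)


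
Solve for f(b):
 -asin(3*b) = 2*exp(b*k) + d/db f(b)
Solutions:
 f(b) = C1 - b*asin(3*b) - sqrt(1 - 9*b^2)/3 - 2*Piecewise((exp(b*k)/k, Ne(k, 0)), (b, True))


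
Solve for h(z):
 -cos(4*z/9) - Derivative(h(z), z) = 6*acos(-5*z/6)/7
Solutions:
 h(z) = C1 - 6*z*acos(-5*z/6)/7 - 6*sqrt(36 - 25*z^2)/35 - 9*sin(4*z/9)/4


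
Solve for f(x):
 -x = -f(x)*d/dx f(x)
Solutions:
 f(x) = -sqrt(C1 + x^2)
 f(x) = sqrt(C1 + x^2)


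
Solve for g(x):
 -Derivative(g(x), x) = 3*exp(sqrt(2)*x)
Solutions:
 g(x) = C1 - 3*sqrt(2)*exp(sqrt(2)*x)/2


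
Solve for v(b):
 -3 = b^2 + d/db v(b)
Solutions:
 v(b) = C1 - b^3/3 - 3*b


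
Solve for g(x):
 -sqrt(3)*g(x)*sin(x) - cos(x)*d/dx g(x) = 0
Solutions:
 g(x) = C1*cos(x)^(sqrt(3))


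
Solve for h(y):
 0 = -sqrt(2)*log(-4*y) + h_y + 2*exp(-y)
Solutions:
 h(y) = C1 + sqrt(2)*y*log(-y) + sqrt(2)*y*(-1 + 2*log(2)) + 2*exp(-y)


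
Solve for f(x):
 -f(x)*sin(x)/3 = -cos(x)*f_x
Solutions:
 f(x) = C1/cos(x)^(1/3)


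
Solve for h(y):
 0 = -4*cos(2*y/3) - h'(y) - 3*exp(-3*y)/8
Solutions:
 h(y) = C1 - 6*sin(2*y/3) + exp(-3*y)/8


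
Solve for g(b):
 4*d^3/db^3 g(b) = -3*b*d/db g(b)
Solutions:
 g(b) = C1 + Integral(C2*airyai(-6^(1/3)*b/2) + C3*airybi(-6^(1/3)*b/2), b)


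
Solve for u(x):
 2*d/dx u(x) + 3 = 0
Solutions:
 u(x) = C1 - 3*x/2


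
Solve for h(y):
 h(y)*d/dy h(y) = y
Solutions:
 h(y) = -sqrt(C1 + y^2)
 h(y) = sqrt(C1 + y^2)


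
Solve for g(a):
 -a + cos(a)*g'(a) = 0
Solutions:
 g(a) = C1 + Integral(a/cos(a), a)


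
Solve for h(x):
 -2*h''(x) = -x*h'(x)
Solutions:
 h(x) = C1 + C2*erfi(x/2)


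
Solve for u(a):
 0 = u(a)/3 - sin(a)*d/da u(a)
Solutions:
 u(a) = C1*(cos(a) - 1)^(1/6)/(cos(a) + 1)^(1/6)


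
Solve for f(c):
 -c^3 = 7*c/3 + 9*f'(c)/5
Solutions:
 f(c) = C1 - 5*c^4/36 - 35*c^2/54


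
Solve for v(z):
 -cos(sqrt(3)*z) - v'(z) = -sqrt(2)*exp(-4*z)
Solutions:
 v(z) = C1 - sqrt(3)*sin(sqrt(3)*z)/3 - sqrt(2)*exp(-4*z)/4


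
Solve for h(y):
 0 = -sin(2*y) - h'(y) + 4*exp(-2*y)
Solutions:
 h(y) = C1 + cos(2*y)/2 - 2*exp(-2*y)


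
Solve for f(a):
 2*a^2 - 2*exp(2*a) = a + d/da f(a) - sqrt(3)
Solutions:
 f(a) = C1 + 2*a^3/3 - a^2/2 + sqrt(3)*a - exp(2*a)


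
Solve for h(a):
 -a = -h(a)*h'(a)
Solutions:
 h(a) = -sqrt(C1 + a^2)
 h(a) = sqrt(C1 + a^2)


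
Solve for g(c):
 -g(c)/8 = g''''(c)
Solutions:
 g(c) = (C1*sin(2^(3/4)*c/4) + C2*cos(2^(3/4)*c/4))*exp(-2^(3/4)*c/4) + (C3*sin(2^(3/4)*c/4) + C4*cos(2^(3/4)*c/4))*exp(2^(3/4)*c/4)


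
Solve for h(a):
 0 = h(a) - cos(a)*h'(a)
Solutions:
 h(a) = C1*sqrt(sin(a) + 1)/sqrt(sin(a) - 1)


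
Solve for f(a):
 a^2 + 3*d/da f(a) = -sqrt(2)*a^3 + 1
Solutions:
 f(a) = C1 - sqrt(2)*a^4/12 - a^3/9 + a/3


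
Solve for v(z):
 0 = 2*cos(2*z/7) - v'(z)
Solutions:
 v(z) = C1 + 7*sin(2*z/7)


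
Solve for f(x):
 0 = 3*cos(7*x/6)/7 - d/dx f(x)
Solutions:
 f(x) = C1 + 18*sin(7*x/6)/49


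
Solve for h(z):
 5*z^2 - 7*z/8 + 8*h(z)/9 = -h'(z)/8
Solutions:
 h(z) = C1*exp(-64*z/9) - 45*z^2/8 + 657*z/256 - 5913/16384


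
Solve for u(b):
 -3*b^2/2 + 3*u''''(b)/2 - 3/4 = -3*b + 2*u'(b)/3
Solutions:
 u(b) = C1 + C4*exp(2^(2/3)*3^(1/3)*b/3) - 3*b^3/4 + 9*b^2/4 - 9*b/8 + (C2*sin(2^(2/3)*3^(5/6)*b/6) + C3*cos(2^(2/3)*3^(5/6)*b/6))*exp(-2^(2/3)*3^(1/3)*b/6)


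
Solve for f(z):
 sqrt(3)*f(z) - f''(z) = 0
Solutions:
 f(z) = C1*exp(-3^(1/4)*z) + C2*exp(3^(1/4)*z)


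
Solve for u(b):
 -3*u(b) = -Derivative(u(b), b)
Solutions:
 u(b) = C1*exp(3*b)


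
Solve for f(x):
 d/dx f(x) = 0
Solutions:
 f(x) = C1


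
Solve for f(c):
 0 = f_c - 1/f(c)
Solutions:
 f(c) = -sqrt(C1 + 2*c)
 f(c) = sqrt(C1 + 2*c)


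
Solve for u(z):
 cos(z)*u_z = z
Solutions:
 u(z) = C1 + Integral(z/cos(z), z)


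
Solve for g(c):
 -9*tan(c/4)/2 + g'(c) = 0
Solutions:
 g(c) = C1 - 18*log(cos(c/4))


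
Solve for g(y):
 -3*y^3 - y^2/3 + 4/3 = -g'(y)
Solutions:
 g(y) = C1 + 3*y^4/4 + y^3/9 - 4*y/3


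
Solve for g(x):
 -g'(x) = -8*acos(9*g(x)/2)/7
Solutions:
 Integral(1/acos(9*_y/2), (_y, g(x))) = C1 + 8*x/7


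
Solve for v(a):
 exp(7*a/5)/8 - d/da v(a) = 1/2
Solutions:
 v(a) = C1 - a/2 + 5*exp(7*a/5)/56


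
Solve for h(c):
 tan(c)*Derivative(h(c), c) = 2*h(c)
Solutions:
 h(c) = C1*sin(c)^2


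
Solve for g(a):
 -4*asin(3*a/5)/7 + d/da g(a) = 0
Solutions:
 g(a) = C1 + 4*a*asin(3*a/5)/7 + 4*sqrt(25 - 9*a^2)/21


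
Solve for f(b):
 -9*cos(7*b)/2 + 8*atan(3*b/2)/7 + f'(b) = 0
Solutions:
 f(b) = C1 - 8*b*atan(3*b/2)/7 + 8*log(9*b^2 + 4)/21 + 9*sin(7*b)/14


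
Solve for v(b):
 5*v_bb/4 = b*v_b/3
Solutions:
 v(b) = C1 + C2*erfi(sqrt(30)*b/15)


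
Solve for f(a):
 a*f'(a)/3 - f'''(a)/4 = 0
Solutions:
 f(a) = C1 + Integral(C2*airyai(6^(2/3)*a/3) + C3*airybi(6^(2/3)*a/3), a)


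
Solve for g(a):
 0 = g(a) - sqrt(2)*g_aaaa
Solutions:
 g(a) = C1*exp(-2^(7/8)*a/2) + C2*exp(2^(7/8)*a/2) + C3*sin(2^(7/8)*a/2) + C4*cos(2^(7/8)*a/2)


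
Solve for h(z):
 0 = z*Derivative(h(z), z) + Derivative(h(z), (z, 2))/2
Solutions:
 h(z) = C1 + C2*erf(z)


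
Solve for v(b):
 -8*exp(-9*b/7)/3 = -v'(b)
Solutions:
 v(b) = C1 - 56*exp(-9*b/7)/27


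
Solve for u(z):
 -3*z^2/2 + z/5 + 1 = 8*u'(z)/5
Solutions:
 u(z) = C1 - 5*z^3/16 + z^2/16 + 5*z/8


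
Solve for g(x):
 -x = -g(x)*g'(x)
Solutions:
 g(x) = -sqrt(C1 + x^2)
 g(x) = sqrt(C1 + x^2)


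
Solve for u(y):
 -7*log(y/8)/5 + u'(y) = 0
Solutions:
 u(y) = C1 + 7*y*log(y)/5 - 21*y*log(2)/5 - 7*y/5


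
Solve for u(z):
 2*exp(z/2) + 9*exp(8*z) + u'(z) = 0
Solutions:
 u(z) = C1 - 4*exp(z/2) - 9*exp(8*z)/8


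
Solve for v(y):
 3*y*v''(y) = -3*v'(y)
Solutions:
 v(y) = C1 + C2*log(y)


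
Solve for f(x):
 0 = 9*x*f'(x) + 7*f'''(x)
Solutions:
 f(x) = C1 + Integral(C2*airyai(-21^(2/3)*x/7) + C3*airybi(-21^(2/3)*x/7), x)


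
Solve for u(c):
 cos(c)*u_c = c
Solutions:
 u(c) = C1 + Integral(c/cos(c), c)


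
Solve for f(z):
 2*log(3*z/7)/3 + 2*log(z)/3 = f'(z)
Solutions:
 f(z) = C1 + 4*z*log(z)/3 - 4*z/3 - 2*z*log(7)/3 + 2*z*log(3)/3


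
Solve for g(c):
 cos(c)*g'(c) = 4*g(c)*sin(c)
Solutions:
 g(c) = C1/cos(c)^4


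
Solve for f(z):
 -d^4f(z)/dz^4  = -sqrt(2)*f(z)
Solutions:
 f(z) = C1*exp(-2^(1/8)*z) + C2*exp(2^(1/8)*z) + C3*sin(2^(1/8)*z) + C4*cos(2^(1/8)*z)


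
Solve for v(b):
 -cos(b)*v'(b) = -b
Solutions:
 v(b) = C1 + Integral(b/cos(b), b)


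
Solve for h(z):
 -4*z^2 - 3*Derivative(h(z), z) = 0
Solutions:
 h(z) = C1 - 4*z^3/9


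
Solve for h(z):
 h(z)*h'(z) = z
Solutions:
 h(z) = -sqrt(C1 + z^2)
 h(z) = sqrt(C1 + z^2)


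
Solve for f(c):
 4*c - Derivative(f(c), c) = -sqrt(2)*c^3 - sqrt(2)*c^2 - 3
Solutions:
 f(c) = C1 + sqrt(2)*c^4/4 + sqrt(2)*c^3/3 + 2*c^2 + 3*c


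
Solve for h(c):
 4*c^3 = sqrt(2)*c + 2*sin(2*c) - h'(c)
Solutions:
 h(c) = C1 - c^4 + sqrt(2)*c^2/2 - cos(2*c)


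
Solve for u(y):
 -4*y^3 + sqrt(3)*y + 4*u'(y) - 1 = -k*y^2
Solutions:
 u(y) = C1 - k*y^3/12 + y^4/4 - sqrt(3)*y^2/8 + y/4


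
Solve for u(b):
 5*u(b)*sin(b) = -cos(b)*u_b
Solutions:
 u(b) = C1*cos(b)^5


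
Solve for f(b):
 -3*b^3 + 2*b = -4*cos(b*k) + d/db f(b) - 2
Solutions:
 f(b) = C1 - 3*b^4/4 + b^2 + 2*b + 4*sin(b*k)/k


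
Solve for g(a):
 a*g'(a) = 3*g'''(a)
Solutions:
 g(a) = C1 + Integral(C2*airyai(3^(2/3)*a/3) + C3*airybi(3^(2/3)*a/3), a)


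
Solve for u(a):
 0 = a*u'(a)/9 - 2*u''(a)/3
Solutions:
 u(a) = C1 + C2*erfi(sqrt(3)*a/6)


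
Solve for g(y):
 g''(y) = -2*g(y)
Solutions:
 g(y) = C1*sin(sqrt(2)*y) + C2*cos(sqrt(2)*y)


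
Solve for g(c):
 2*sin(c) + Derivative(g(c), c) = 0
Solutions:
 g(c) = C1 + 2*cos(c)


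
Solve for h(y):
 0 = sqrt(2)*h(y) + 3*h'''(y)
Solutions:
 h(y) = C3*exp(-2^(1/6)*3^(2/3)*y/3) + (C1*sin(6^(1/6)*y/2) + C2*cos(6^(1/6)*y/2))*exp(2^(1/6)*3^(2/3)*y/6)


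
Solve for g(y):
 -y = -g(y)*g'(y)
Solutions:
 g(y) = -sqrt(C1 + y^2)
 g(y) = sqrt(C1 + y^2)


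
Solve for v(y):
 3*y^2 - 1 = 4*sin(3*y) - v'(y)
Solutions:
 v(y) = C1 - y^3 + y - 4*cos(3*y)/3


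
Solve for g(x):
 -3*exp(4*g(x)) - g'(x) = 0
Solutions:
 g(x) = log(-I*(1/(C1 + 12*x))^(1/4))
 g(x) = log(I*(1/(C1 + 12*x))^(1/4))
 g(x) = log(-(1/(C1 + 12*x))^(1/4))
 g(x) = log(1/(C1 + 12*x))/4


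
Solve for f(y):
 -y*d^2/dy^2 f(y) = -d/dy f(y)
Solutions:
 f(y) = C1 + C2*y^2


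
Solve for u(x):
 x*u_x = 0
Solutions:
 u(x) = C1


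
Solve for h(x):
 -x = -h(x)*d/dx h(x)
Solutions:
 h(x) = -sqrt(C1 + x^2)
 h(x) = sqrt(C1 + x^2)


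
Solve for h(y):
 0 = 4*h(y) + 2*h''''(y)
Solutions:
 h(y) = (C1*sin(2^(3/4)*y/2) + C2*cos(2^(3/4)*y/2))*exp(-2^(3/4)*y/2) + (C3*sin(2^(3/4)*y/2) + C4*cos(2^(3/4)*y/2))*exp(2^(3/4)*y/2)


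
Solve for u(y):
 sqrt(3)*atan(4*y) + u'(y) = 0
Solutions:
 u(y) = C1 - sqrt(3)*(y*atan(4*y) - log(16*y^2 + 1)/8)


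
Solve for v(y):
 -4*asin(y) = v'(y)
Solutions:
 v(y) = C1 - 4*y*asin(y) - 4*sqrt(1 - y^2)


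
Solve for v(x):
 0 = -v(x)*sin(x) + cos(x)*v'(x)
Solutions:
 v(x) = C1/cos(x)


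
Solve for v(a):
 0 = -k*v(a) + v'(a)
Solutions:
 v(a) = C1*exp(a*k)


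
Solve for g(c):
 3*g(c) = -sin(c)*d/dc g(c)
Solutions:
 g(c) = C1*(cos(c) + 1)^(3/2)/(cos(c) - 1)^(3/2)


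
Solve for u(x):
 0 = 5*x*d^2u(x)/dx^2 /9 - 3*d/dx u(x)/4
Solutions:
 u(x) = C1 + C2*x^(47/20)


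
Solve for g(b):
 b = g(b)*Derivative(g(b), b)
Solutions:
 g(b) = -sqrt(C1 + b^2)
 g(b) = sqrt(C1 + b^2)


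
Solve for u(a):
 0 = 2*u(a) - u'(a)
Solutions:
 u(a) = C1*exp(2*a)


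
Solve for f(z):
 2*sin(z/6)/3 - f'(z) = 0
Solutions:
 f(z) = C1 - 4*cos(z/6)


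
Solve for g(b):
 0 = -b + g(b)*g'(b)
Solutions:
 g(b) = -sqrt(C1 + b^2)
 g(b) = sqrt(C1 + b^2)


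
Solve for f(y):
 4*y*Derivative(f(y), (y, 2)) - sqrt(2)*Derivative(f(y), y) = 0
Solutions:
 f(y) = C1 + C2*y^(sqrt(2)/4 + 1)


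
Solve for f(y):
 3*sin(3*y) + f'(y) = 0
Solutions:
 f(y) = C1 + cos(3*y)


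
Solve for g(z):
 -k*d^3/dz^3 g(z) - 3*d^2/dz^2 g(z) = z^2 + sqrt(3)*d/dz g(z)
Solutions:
 g(z) = C1 + C2*exp(z*(sqrt(-4*sqrt(3)*k + 9) - 3)/(2*k)) + C3*exp(-z*(sqrt(-4*sqrt(3)*k + 9) + 3)/(2*k)) + 2*k*z/3 - sqrt(3)*z^3/9 + z^2 - 2*sqrt(3)*z


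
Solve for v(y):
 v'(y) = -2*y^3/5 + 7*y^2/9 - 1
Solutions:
 v(y) = C1 - y^4/10 + 7*y^3/27 - y


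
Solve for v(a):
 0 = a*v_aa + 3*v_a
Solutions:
 v(a) = C1 + C2/a^2


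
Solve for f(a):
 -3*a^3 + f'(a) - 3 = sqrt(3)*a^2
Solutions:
 f(a) = C1 + 3*a^4/4 + sqrt(3)*a^3/3 + 3*a


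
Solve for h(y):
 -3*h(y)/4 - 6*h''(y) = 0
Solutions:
 h(y) = C1*sin(sqrt(2)*y/4) + C2*cos(sqrt(2)*y/4)


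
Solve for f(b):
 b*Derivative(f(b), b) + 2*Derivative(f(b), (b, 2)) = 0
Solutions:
 f(b) = C1 + C2*erf(b/2)


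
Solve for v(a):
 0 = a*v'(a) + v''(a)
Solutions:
 v(a) = C1 + C2*erf(sqrt(2)*a/2)


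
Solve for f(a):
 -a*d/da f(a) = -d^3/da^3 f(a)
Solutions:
 f(a) = C1 + Integral(C2*airyai(a) + C3*airybi(a), a)


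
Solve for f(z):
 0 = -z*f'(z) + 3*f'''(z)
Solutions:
 f(z) = C1 + Integral(C2*airyai(3^(2/3)*z/3) + C3*airybi(3^(2/3)*z/3), z)


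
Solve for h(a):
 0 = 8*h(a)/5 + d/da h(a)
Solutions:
 h(a) = C1*exp(-8*a/5)


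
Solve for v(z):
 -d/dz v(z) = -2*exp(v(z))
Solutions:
 v(z) = log(-1/(C1 + 2*z))


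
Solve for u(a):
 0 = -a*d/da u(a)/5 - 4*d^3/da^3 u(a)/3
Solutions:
 u(a) = C1 + Integral(C2*airyai(-150^(1/3)*a/10) + C3*airybi(-150^(1/3)*a/10), a)


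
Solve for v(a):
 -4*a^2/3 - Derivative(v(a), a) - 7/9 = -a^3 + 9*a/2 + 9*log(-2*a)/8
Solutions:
 v(a) = C1 + a^4/4 - 4*a^3/9 - 9*a^2/4 - 9*a*log(-a)/8 + a*(25 - 81*log(2))/72


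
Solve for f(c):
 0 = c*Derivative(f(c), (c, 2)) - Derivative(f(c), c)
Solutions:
 f(c) = C1 + C2*c^2


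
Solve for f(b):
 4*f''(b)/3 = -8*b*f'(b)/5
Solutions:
 f(b) = C1 + C2*erf(sqrt(15)*b/5)


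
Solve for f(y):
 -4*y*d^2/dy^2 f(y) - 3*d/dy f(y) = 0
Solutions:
 f(y) = C1 + C2*y^(1/4)


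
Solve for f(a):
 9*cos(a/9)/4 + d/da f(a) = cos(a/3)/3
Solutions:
 f(a) = C1 - 81*sin(a/9)/4 + sin(a/3)


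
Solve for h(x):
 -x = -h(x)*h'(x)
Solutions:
 h(x) = -sqrt(C1 + x^2)
 h(x) = sqrt(C1 + x^2)


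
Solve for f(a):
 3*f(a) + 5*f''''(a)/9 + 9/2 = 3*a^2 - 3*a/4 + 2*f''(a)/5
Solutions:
 f(a) = a^2 - a/4 + (C1*sin(15^(3/4)*a*sin(atan(sqrt(366)/3)/2)/5) + C2*cos(15^(3/4)*a*sin(atan(sqrt(366)/3)/2)/5))*exp(-15^(3/4)*a*cos(atan(sqrt(366)/3)/2)/5) + (C3*sin(15^(3/4)*a*sin(atan(sqrt(366)/3)/2)/5) + C4*cos(15^(3/4)*a*sin(atan(sqrt(366)/3)/2)/5))*exp(15^(3/4)*a*cos(atan(sqrt(366)/3)/2)/5) - 37/30


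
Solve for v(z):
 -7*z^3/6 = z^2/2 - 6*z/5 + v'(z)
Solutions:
 v(z) = C1 - 7*z^4/24 - z^3/6 + 3*z^2/5


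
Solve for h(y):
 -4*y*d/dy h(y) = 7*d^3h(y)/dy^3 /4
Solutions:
 h(y) = C1 + Integral(C2*airyai(-2*2^(1/3)*7^(2/3)*y/7) + C3*airybi(-2*2^(1/3)*7^(2/3)*y/7), y)


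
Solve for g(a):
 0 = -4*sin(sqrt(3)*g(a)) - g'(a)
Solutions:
 g(a) = sqrt(3)*(-acos((-exp(2*sqrt(3)*C1) - exp(8*sqrt(3)*a))/(exp(2*sqrt(3)*C1) - exp(8*sqrt(3)*a))) + 2*pi)/3
 g(a) = sqrt(3)*acos((-exp(2*sqrt(3)*C1) - exp(8*sqrt(3)*a))/(exp(2*sqrt(3)*C1) - exp(8*sqrt(3)*a)))/3


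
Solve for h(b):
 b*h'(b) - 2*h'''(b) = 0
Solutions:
 h(b) = C1 + Integral(C2*airyai(2^(2/3)*b/2) + C3*airybi(2^(2/3)*b/2), b)


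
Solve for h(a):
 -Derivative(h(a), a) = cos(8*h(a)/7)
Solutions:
 a - 7*log(sin(8*h(a)/7) - 1)/16 + 7*log(sin(8*h(a)/7) + 1)/16 = C1


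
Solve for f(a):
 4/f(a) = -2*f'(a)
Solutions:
 f(a) = -sqrt(C1 - 4*a)
 f(a) = sqrt(C1 - 4*a)


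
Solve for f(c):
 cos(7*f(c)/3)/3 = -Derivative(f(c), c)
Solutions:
 c/3 - 3*log(sin(7*f(c)/3) - 1)/14 + 3*log(sin(7*f(c)/3) + 1)/14 = C1


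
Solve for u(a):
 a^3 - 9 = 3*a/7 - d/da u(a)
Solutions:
 u(a) = C1 - a^4/4 + 3*a^2/14 + 9*a


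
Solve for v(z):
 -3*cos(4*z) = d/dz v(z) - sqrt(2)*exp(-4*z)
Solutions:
 v(z) = C1 - 3*sin(4*z)/4 - sqrt(2)*exp(-4*z)/4


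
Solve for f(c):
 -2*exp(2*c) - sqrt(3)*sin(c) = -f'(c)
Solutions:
 f(c) = C1 + exp(2*c) - sqrt(3)*cos(c)


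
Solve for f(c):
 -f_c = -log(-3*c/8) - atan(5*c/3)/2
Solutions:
 f(c) = C1 + c*log(-c) + c*atan(5*c/3)/2 - 3*c*log(2) - c + c*log(3) - 3*log(25*c^2 + 9)/20


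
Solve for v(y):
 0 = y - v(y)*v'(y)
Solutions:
 v(y) = -sqrt(C1 + y^2)
 v(y) = sqrt(C1 + y^2)


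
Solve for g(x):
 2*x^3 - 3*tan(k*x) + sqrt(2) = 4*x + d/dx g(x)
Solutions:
 g(x) = C1 + x^4/2 - 2*x^2 + sqrt(2)*x - 3*Piecewise((-log(cos(k*x))/k, Ne(k, 0)), (0, True))


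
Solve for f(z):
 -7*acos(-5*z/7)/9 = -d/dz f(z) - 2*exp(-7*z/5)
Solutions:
 f(z) = C1 + 7*z*acos(-5*z/7)/9 + 7*sqrt(49 - 25*z^2)/45 + 10*exp(-7*z/5)/7


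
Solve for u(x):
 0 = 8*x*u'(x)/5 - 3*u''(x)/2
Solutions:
 u(x) = C1 + C2*erfi(2*sqrt(30)*x/15)


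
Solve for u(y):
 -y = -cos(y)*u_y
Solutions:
 u(y) = C1 + Integral(y/cos(y), y)


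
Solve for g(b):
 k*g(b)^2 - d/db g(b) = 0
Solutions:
 g(b) = -1/(C1 + b*k)


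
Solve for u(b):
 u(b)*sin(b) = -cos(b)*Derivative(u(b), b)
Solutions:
 u(b) = C1*cos(b)


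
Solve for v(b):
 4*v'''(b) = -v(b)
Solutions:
 v(b) = C3*exp(-2^(1/3)*b/2) + (C1*sin(2^(1/3)*sqrt(3)*b/4) + C2*cos(2^(1/3)*sqrt(3)*b/4))*exp(2^(1/3)*b/4)


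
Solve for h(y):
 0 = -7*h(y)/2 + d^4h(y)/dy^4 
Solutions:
 h(y) = C1*exp(-2^(3/4)*7^(1/4)*y/2) + C2*exp(2^(3/4)*7^(1/4)*y/2) + C3*sin(2^(3/4)*7^(1/4)*y/2) + C4*cos(2^(3/4)*7^(1/4)*y/2)


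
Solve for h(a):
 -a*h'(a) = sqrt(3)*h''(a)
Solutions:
 h(a) = C1 + C2*erf(sqrt(2)*3^(3/4)*a/6)


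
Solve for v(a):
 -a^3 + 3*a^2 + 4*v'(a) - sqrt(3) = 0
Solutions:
 v(a) = C1 + a^4/16 - a^3/4 + sqrt(3)*a/4


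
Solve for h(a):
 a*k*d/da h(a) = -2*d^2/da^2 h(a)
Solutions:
 h(a) = Piecewise((-sqrt(pi)*C1*erf(a*sqrt(k)/2)/sqrt(k) - C2, (k > 0) | (k < 0)), (-C1*a - C2, True))


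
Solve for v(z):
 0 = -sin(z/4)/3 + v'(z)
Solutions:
 v(z) = C1 - 4*cos(z/4)/3


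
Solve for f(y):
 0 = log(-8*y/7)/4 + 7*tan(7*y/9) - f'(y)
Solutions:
 f(y) = C1 + y*log(-y)/4 - y*log(7) - y/4 + 3*y*log(14)/4 - 9*log(cos(7*y/9))


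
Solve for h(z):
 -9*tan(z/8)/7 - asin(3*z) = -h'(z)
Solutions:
 h(z) = C1 + z*asin(3*z) + sqrt(1 - 9*z^2)/3 - 72*log(cos(z/8))/7


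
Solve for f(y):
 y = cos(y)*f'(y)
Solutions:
 f(y) = C1 + Integral(y/cos(y), y)


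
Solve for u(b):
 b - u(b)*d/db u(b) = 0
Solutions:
 u(b) = -sqrt(C1 + b^2)
 u(b) = sqrt(C1 + b^2)


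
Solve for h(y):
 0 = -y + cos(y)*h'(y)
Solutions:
 h(y) = C1 + Integral(y/cos(y), y)


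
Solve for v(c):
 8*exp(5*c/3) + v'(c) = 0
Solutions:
 v(c) = C1 - 24*exp(5*c/3)/5


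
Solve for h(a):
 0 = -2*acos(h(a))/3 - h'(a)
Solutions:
 Integral(1/acos(_y), (_y, h(a))) = C1 - 2*a/3


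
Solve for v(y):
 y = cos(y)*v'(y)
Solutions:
 v(y) = C1 + Integral(y/cos(y), y)


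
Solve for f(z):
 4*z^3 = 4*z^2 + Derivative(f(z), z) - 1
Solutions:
 f(z) = C1 + z^4 - 4*z^3/3 + z


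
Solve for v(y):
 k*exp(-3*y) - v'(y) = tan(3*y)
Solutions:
 v(y) = C1 - k*exp(-3*y)/3 - log(tan(3*y)^2 + 1)/6


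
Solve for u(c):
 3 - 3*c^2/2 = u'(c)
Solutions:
 u(c) = C1 - c^3/2 + 3*c


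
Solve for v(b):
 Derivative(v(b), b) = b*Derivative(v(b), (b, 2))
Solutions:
 v(b) = C1 + C2*b^2


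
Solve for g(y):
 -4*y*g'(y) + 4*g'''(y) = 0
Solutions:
 g(y) = C1 + Integral(C2*airyai(y) + C3*airybi(y), y)


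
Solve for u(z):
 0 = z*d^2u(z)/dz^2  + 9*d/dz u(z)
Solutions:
 u(z) = C1 + C2/z^8


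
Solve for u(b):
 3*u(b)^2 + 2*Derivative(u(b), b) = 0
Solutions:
 u(b) = 2/(C1 + 3*b)


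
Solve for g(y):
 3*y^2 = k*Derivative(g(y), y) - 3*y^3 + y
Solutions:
 g(y) = C1 + 3*y^4/(4*k) + y^3/k - y^2/(2*k)
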